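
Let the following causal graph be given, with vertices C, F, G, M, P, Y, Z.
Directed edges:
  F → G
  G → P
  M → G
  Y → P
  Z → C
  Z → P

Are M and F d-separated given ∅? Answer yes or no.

Yes — M ⊥ F | ∅.

Bayes-Ball from M | ∅ reaches {G,P}.
F ∉ reach(M|∅) ⇒ M ⊥ F | ∅.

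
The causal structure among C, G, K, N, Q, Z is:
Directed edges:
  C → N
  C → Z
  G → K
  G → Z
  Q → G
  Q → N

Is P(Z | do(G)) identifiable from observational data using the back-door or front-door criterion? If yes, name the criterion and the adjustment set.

P(Z|do(G)): backdoor, adjust for ∅.

desc(G)\{G}={K,Z}; candidates ⊆ {C,N,Q}.
∅: G⊥Z given ∅ in G with G→· removed — back-door holds.
P(Z|do(G)) = P(Z|G) — no adjustment needed.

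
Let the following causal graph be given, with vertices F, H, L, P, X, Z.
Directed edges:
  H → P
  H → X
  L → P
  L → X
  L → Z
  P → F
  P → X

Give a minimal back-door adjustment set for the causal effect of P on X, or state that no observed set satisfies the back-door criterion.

P→X: minimal back-door set {H, L}.

desc(P)\{P}={F,X}; candidates ⊆ {H,L,Z}.
size 0: {}; under {} P still reaches {H,L,X,Z} ∋ X.
size 1: {H}, {L}, {Z}; under {H} P still reaches {L,X,Z} ∋ X.
{H,L}: P⊥X given {H,L} in G with P→· removed — back-door holds.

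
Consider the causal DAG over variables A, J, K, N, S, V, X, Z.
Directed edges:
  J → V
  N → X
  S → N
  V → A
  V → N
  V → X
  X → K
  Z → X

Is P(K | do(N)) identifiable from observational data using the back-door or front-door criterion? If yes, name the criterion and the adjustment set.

P(K|do(N)): backdoor, adjust for {V}.

desc(N)\{N}={K,X}; candidates ⊆ {A,J,S,V,Z}.
size 0: {}; under {} N still reaches {A,J,K,S,V,X} ∋ K.
{V}: N⊥K given {V} in G with N→· removed — back-door holds.
P(K|do(N)) = Σ_{V} P(K|N,V)·P(V).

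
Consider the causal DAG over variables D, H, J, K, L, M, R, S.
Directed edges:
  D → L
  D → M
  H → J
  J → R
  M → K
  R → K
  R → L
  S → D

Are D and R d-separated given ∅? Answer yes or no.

Bayes-Ball from D | ∅ reaches {K,L,M,S}.
R ∉ reach(D|∅) ⇒ D ⊥ R | ∅.

Yes — D ⊥ R | ∅.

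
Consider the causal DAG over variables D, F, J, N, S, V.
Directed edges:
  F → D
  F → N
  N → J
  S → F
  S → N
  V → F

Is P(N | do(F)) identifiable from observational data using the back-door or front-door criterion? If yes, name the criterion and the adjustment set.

P(N|do(F)): backdoor, adjust for {S}.

desc(F)\{F}={D,J,N}; candidates ⊆ {S,V}.
size 0: {}; under {} F still reaches {J,N,S,V} ∋ N.
{S}: F⊥N given {S} in G with F→· removed — back-door holds.
P(N|do(F)) = Σ_{S} P(N|F,S)·P(S).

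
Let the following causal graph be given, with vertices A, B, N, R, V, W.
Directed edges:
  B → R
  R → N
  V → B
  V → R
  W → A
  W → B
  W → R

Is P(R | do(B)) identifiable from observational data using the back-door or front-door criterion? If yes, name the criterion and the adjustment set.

P(R|do(B)): backdoor, adjust for {V, W}.

desc(B)\{B}={N,R}; candidates ⊆ {A,V,W}.
size 0: {}; under {} B still reaches {A,N,R,V,W} ∋ R.
size 1: {A}, {V}, {W}; under {A} B still reaches {N,R,V,W} ∋ R.
{V,W}: B⊥R given {V,W} in G with B→· removed — back-door holds.
P(R|do(B)) = Σ_{V,W} P(R|B,V,W)·P(V,W).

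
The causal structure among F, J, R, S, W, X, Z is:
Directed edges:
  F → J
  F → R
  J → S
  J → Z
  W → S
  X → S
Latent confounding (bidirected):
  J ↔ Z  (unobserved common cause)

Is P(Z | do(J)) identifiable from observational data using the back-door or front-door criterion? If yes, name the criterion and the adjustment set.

P(Z|do(J)): not identifiable (no BD/FD set).

desc(J)\{J}={S,Z}; candidates ⊆ {F,R,W,X}.
J↔Z: latent back-door arc(s) into J.
size 0: {}; under {} J still reaches {F,R,Z} ∋ Z.
size 1: {F}, {R}, {W} …(+1); under {F} J still reaches {Z} ∋ Z.
size 2: {F,R}, {F,W}, {F,X} …(+3); under {F,R} J still reaches {Z} ∋ Z.
J↔Z cannot be blocked by any observed set — no back-door set.
No mediator lies on a directed J→…→Z path.
Neither criterion identifies P(Z|do(J)) in this graph.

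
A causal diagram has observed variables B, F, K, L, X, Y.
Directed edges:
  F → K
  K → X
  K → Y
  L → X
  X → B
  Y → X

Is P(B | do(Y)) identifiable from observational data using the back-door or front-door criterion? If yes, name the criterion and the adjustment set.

desc(Y)\{Y}={B,X}; candidates ⊆ {F,K,L}.
size 0: {}; under {} Y still reaches {B,F,K,X} ∋ B.
{K}: Y⊥B given {K} in G with Y→· removed — back-door holds.
P(B|do(Y)) = Σ_{K} P(B|Y,K)·P(K).

P(B|do(Y)): backdoor, adjust for {K}.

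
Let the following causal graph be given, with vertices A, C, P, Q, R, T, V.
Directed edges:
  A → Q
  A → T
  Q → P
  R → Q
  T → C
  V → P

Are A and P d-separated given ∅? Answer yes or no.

Bayes-Ball from A | ∅ reaches {C,P,Q,T}.
P ∈ reach(A|∅) ⇒ A ⊥̸ P | ∅.

No — A and P are d-connected given ∅.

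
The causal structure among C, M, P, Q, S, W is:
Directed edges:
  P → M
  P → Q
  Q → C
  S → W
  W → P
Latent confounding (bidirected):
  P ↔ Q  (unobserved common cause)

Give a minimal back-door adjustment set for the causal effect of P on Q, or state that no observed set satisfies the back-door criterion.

desc(P)\{P}={C,M,Q}; candidates ⊆ {S,W}.
P↔Q: latent back-door arc(s) into P.
size 0: {}; under {} P still reaches {C,Q,S,W} ∋ Q.
size 1: {S}, {W}; under {S} P still reaches {C,Q,W} ∋ Q.
size 2: {S,W}; under {S,W} P still reaches {C,Q} ∋ Q.
P↔Q cannot be blocked by any observed set — no back-door set.

P→Q: no observed back-door set.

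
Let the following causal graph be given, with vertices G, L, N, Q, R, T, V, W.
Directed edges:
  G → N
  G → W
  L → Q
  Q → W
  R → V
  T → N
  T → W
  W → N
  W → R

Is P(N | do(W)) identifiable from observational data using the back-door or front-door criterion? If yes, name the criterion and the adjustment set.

P(N|do(W)): backdoor, adjust for {G, T}.

desc(W)\{W}={N,R,V}; candidates ⊆ {G,L,Q,T}.
size 0: {}; under {} W still reaches {G,L,N,Q,T} ∋ N.
size 1: {G}, {L}, {Q} …(+1); under {G} W still reaches {L,N,Q,T} ∋ N.
{G,T}: W⊥N given {G,T} in G with W→· removed — back-door holds.
P(N|do(W)) = Σ_{G,T} P(N|W,G,T)·P(G,T).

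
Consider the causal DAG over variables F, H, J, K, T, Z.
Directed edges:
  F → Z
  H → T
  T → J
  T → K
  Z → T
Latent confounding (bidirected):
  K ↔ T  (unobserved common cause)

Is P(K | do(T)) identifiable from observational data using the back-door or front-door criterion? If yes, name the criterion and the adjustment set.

desc(T)\{T}={J,K}; candidates ⊆ {F,H,Z}.
T↔K: latent back-door arc(s) into T.
size 0: {}; under {} T still reaches {F,H,K,Z} ∋ K.
size 1: {F}, {H}, {Z}; under {F} T still reaches {H,K,Z} ∋ K.
size 2: {F,H}, {F,Z}, {H,Z}; under {F,H} T still reaches {K,Z} ∋ K.
T↔K cannot be blocked by any observed set — no back-door set.
No mediator lies on a directed T→…→K path.
Neither criterion identifies P(K|do(T)) in this graph.

P(K|do(T)): not identifiable (no BD/FD set).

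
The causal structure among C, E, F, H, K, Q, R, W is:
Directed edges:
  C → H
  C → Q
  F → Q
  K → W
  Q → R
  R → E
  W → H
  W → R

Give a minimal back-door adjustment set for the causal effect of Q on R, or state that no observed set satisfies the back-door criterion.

desc(Q)\{Q}={E,R}; candidates ⊆ {C,F,H,K,W}.
∅: Q⊥R given ∅ in G with Q→· removed — back-door holds.

Q→R: minimal back-door set ∅.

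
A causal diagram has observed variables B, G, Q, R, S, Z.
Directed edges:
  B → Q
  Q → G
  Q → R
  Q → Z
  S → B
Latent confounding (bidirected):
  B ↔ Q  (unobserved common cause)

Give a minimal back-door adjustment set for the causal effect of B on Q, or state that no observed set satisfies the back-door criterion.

B→Q: no observed back-door set.

desc(B)\{B}={G,Q,R,Z}; candidates ⊆ {S}.
B↔Q: latent back-door arc(s) into B.
size 0: {}; under {} B still reaches {G,Q,R,S,Z} ∋ Q.
size 1: {S}; under {S} B still reaches {G,Q,R,Z} ∋ Q.
B↔Q cannot be blocked by any observed set — no back-door set.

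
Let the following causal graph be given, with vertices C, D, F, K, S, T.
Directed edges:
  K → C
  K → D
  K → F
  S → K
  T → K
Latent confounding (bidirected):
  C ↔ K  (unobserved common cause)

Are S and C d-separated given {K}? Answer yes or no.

No — S and C are d-connected given {K}.

Bayes-Ball from S | {K} reaches {C,T}.
C ∈ reach(S|{K}) ⇒ S ⊥̸ C | {K}.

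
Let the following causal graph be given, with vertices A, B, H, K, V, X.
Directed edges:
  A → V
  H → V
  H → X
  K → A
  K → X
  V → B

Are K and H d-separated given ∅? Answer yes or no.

Bayes-Ball from K | ∅ reaches {A,B,V,X}.
H ∉ reach(K|∅) ⇒ K ⊥ H | ∅.

Yes — K ⊥ H | ∅.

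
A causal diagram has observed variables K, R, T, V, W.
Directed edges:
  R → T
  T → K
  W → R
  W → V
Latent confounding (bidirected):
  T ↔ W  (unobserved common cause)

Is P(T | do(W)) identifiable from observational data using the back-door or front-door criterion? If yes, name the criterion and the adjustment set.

desc(W)\{W}={K,R,T,V}; candidates ⊆ {—}.
W↔T: latent back-door arc(s) into W.
size 0: {}; under {} W still reaches {K,T} ∋ T.
W↔T cannot be blocked by any observed set — no back-door set.
{R}: (i) intercepts every directed W→T path; (ii) no back-door W→{R}; (iii) {W} blocks every back-door {R}→T. Front-door holds.
P(T|do(W)) = Σ_{R} P(R|W) Σ_{W'} P(T|R,W')P(W').

P(T|do(W)): frontdoor, adjust for {R}.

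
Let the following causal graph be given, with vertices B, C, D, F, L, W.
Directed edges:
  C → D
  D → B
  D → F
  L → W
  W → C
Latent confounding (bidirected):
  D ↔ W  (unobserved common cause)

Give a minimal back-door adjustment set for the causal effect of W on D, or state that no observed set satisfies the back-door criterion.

desc(W)\{W}={B,C,D,F}; candidates ⊆ {L}.
W↔D: latent back-door arc(s) into W.
size 0: {}; under {} W still reaches {B,D,F,L} ∋ D.
size 1: {L}; under {L} W still reaches {B,D,F} ∋ D.
W↔D cannot be blocked by any observed set — no back-door set.

W→D: no observed back-door set.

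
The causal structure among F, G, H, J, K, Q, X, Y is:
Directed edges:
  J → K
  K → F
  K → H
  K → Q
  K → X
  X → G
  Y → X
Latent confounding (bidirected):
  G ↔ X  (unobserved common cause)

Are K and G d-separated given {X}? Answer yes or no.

Bayes-Ball from K | {X} reaches {F,G,H,J,Q,Y}.
G ∈ reach(K|{X}) ⇒ K ⊥̸ G | {X}.

No — K and G are d-connected given {X}.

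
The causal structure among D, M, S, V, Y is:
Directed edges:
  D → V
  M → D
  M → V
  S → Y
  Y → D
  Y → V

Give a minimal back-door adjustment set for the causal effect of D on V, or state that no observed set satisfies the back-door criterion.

D→V: minimal back-door set {M, Y}.

desc(D)\{D}={V}; candidates ⊆ {M,S,Y}.
size 0: {}; under {} D still reaches {M,S,V,Y} ∋ V.
size 1: {M}, {S}, {Y}; under {M} D still reaches {S,V,Y} ∋ V.
{M,Y}: D⊥V given {M,Y} in G with D→· removed — back-door holds.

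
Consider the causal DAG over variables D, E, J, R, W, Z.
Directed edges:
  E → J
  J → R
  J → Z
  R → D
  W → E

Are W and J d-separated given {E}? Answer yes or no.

Yes — W ⊥ J | {E}.

Bayes-Ball from W | {E} reaches ∅.
J ∉ reach(W|{E}) ⇒ W ⊥ J | {E}.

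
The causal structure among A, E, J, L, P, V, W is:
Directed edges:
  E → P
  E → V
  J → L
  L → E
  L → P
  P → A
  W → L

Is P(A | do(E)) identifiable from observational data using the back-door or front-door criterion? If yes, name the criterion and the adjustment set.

P(A|do(E)): backdoor, adjust for {L}.

desc(E)\{E}={A,P,V}; candidates ⊆ {J,L,W}.
size 0: {}; under {} E still reaches {A,J,L,P,W} ∋ A.
{L}: E⊥A given {L} in G with E→· removed — back-door holds.
P(A|do(E)) = Σ_{L} P(A|E,L)·P(L).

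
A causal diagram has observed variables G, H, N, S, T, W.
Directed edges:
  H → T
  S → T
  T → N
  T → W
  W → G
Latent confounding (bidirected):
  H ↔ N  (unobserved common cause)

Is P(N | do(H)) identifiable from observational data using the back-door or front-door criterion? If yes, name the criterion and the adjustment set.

P(N|do(H)): frontdoor, adjust for {T}.

desc(H)\{H}={G,N,T,W}; candidates ⊆ {S}.
H↔N: latent back-door arc(s) into H.
size 0: {}; under {} H still reaches {N} ∋ N.
size 1: {S}; under {S} H still reaches {N} ∋ N.
H↔N cannot be blocked by any observed set — no back-door set.
{T}: (i) intercepts every directed H→N path; (ii) no back-door H→{T}; (iii) {H} blocks every back-door {T}→N. Front-door holds.
P(N|do(H)) = Σ_{T} P(T|H) Σ_{H'} P(N|T,H')P(H').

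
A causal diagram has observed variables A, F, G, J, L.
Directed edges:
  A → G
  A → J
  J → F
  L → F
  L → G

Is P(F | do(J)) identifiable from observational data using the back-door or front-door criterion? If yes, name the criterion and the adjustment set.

P(F|do(J)): backdoor, adjust for ∅.

desc(J)\{J}={F}; candidates ⊆ {A,G,L}.
∅: J⊥F given ∅ in G with J→· removed — back-door holds.
P(F|do(J)) = P(F|J) — no adjustment needed.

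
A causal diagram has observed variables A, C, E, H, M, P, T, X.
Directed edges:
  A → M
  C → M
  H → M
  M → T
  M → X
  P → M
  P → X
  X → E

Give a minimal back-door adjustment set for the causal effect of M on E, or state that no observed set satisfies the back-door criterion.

desc(M)\{M}={E,T,X}; candidates ⊆ {A,C,H,P}.
size 0: {}; under {} M still reaches {A,C,E,H,P,X} ∋ E.
{P}: M⊥E given {P} in G with M→· removed — back-door holds.

M→E: minimal back-door set {P}.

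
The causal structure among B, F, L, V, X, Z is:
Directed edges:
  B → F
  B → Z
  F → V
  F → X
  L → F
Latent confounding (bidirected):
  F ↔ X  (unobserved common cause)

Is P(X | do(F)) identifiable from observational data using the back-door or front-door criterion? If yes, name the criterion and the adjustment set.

desc(F)\{F}={V,X}; candidates ⊆ {B,L,Z}.
F↔X: latent back-door arc(s) into F.
size 0: {}; under {} F still reaches {B,L,X,Z} ∋ X.
size 1: {B}, {L}, {Z}; under {B} F still reaches {L,X} ∋ X.
size 2: {B,L}, {B,Z}, {L,Z}; under {B,L} F still reaches {X} ∋ X.
F↔X cannot be blocked by any observed set — no back-door set.
No mediator lies on a directed F→…→X path.
Neither criterion identifies P(X|do(F)) in this graph.

P(X|do(F)): not identifiable (no BD/FD set).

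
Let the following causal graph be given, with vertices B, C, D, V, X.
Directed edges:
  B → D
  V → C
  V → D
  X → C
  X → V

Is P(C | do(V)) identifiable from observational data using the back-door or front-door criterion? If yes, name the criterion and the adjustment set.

desc(V)\{V}={C,D}; candidates ⊆ {B,X}.
size 0: {}; under {} V still reaches {C,X} ∋ C.
{X}: V⊥C given {X} in G with V→· removed — back-door holds.
P(C|do(V)) = Σ_{X} P(C|V,X)·P(X).

P(C|do(V)): backdoor, adjust for {X}.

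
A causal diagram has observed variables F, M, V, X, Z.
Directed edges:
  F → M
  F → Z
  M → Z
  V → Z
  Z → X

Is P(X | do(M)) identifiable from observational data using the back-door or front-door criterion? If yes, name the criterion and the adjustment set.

P(X|do(M)): backdoor, adjust for {F}.

desc(M)\{M}={X,Z}; candidates ⊆ {F,V}.
size 0: {}; under {} M still reaches {F,X,Z} ∋ X.
{F}: M⊥X given {F} in G with M→· removed — back-door holds.
P(X|do(M)) = Σ_{F} P(X|M,F)·P(F).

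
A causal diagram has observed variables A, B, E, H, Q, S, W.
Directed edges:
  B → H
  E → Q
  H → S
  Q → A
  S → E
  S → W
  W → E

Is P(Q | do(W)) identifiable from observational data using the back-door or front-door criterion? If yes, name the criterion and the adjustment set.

desc(W)\{W}={A,E,Q}; candidates ⊆ {B,H,S}.
size 0: {}; under {} W still reaches {A,B,E,H,Q,S} ∋ Q.
{S}: W⊥Q given {S} in G with W→· removed — back-door holds.
P(Q|do(W)) = Σ_{S} P(Q|W,S)·P(S).

P(Q|do(W)): backdoor, adjust for {S}.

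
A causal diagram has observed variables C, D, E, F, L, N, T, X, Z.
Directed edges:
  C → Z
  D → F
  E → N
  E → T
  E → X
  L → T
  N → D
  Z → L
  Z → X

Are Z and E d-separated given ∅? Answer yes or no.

Yes — Z ⊥ E | ∅.

Bayes-Ball from Z | ∅ reaches {C,L,T,X}.
E ∉ reach(Z|∅) ⇒ Z ⊥ E | ∅.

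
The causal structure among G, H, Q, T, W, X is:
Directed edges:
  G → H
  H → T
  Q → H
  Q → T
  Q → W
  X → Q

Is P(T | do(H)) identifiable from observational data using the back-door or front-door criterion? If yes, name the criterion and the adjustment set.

desc(H)\{H}={T}; candidates ⊆ {G,Q,W,X}.
size 0: {}; under {} H still reaches {G,Q,T,W,X} ∋ T.
{Q}: H⊥T given {Q} in G with H→· removed — back-door holds.
P(T|do(H)) = Σ_{Q} P(T|H,Q)·P(Q).

P(T|do(H)): backdoor, adjust for {Q}.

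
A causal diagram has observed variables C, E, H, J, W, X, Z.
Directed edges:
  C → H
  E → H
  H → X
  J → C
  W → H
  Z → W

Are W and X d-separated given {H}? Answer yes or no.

Bayes-Ball from W | {H} reaches {C,E,J,Z}.
X ∉ reach(W|{H}) ⇒ W ⊥ X | {H}.

Yes — W ⊥ X | {H}.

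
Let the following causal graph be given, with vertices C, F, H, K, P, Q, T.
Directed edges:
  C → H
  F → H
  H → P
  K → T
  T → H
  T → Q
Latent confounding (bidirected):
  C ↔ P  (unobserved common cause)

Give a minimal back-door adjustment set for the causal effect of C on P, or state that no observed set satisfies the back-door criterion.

desc(C)\{C}={H,P}; candidates ⊆ {F,K,Q,T}.
C↔P: latent back-door arc(s) into C.
size 0: {}; under {} C still reaches {P} ∋ P.
size 1: {F}, {K}, {Q} …(+1); under {F} C still reaches {P} ∋ P.
size 2: {F,K}, {F,Q}, {F,T} …(+3); under {F,K} C still reaches {P} ∋ P.
C↔P cannot be blocked by any observed set — no back-door set.

C→P: no observed back-door set.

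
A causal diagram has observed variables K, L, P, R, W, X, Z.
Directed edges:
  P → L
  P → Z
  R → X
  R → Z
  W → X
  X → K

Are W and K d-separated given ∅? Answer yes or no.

No — W and K are d-connected given ∅.

Bayes-Ball from W | ∅ reaches {K,X}.
K ∈ reach(W|∅) ⇒ W ⊥̸ K | ∅.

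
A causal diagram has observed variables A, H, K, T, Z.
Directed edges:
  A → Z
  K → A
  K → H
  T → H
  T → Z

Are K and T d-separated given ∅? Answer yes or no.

Bayes-Ball from K | ∅ reaches {A,H,Z}.
T ∉ reach(K|∅) ⇒ K ⊥ T | ∅.

Yes — K ⊥ T | ∅.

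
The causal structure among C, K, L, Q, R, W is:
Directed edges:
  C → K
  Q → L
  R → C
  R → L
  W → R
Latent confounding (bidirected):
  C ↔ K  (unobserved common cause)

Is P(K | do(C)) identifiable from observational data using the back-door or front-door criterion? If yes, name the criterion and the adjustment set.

P(K|do(C)): not identifiable (no BD/FD set).

desc(C)\{C}={K}; candidates ⊆ {L,Q,R,W}.
C↔K: latent back-door arc(s) into C.
size 0: {}; under {} C still reaches {K,L,R,W} ∋ K.
size 1: {L}, {Q}, {R} …(+1); under {L} C still reaches {K,Q,R,W} ∋ K.
size 2: {L,Q}, {L,R}, {L,W} …(+3); under {L,Q} C still reaches {K,R,W} ∋ K.
C↔K cannot be blocked by any observed set — no back-door set.
No mediator lies on a directed C→…→K path.
Neither criterion identifies P(K|do(C)) in this graph.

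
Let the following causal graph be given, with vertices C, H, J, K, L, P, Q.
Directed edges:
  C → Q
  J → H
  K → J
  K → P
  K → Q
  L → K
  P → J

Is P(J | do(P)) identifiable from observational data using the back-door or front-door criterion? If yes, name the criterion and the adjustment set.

desc(P)\{P}={H,J}; candidates ⊆ {C,K,L,Q}.
size 0: {}; under {} P still reaches {H,J,K,L,Q} ∋ J.
{K}: P⊥J given {K} in G with P→· removed — back-door holds.
P(J|do(P)) = Σ_{K} P(J|P,K)·P(K).

P(J|do(P)): backdoor, adjust for {K}.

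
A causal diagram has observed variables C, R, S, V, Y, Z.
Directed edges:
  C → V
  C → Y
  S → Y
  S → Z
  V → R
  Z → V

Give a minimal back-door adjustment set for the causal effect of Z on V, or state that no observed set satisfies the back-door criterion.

Z→V: minimal back-door set ∅.

desc(Z)\{Z}={R,V}; candidates ⊆ {C,S,Y}.
∅: Z⊥V given ∅ in G with Z→· removed — back-door holds.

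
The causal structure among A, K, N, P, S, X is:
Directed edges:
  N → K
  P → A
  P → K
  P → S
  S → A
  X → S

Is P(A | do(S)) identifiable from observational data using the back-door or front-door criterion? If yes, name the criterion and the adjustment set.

P(A|do(S)): backdoor, adjust for {P}.

desc(S)\{S}={A}; candidates ⊆ {K,N,P,X}.
size 0: {}; under {} S still reaches {A,K,P,X} ∋ A.
{P}: S⊥A given {P} in G with S→· removed — back-door holds.
P(A|do(S)) = Σ_{P} P(A|S,P)·P(P).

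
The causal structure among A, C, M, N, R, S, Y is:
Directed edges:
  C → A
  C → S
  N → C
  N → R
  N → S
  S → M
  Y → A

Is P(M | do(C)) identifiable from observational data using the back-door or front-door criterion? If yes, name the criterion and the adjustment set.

desc(C)\{C}={A,M,S}; candidates ⊆ {N,R,Y}.
size 0: {}; under {} C still reaches {M,N,R,S} ∋ M.
{N}: C⊥M given {N} in G with C→· removed — back-door holds.
P(M|do(C)) = Σ_{N} P(M|C,N)·P(N).

P(M|do(C)): backdoor, adjust for {N}.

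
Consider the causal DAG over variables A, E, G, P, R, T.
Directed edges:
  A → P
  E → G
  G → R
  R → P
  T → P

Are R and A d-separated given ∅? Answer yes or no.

Bayes-Ball from R | ∅ reaches {E,G,P}.
A ∉ reach(R|∅) ⇒ R ⊥ A | ∅.

Yes — R ⊥ A | ∅.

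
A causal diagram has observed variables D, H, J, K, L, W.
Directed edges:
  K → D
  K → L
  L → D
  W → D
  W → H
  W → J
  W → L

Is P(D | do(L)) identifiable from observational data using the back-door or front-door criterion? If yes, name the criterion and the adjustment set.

P(D|do(L)): backdoor, adjust for {K, W}.

desc(L)\{L}={D}; candidates ⊆ {H,J,K,W}.
size 0: {}; under {} L still reaches {D,H,J,K,W} ∋ D.
size 1: {H}, {J}, {K} …(+1); under {H} L still reaches {D,J,K,W} ∋ D.
{K,W}: L⊥D given {K,W} in G with L→· removed — back-door holds.
P(D|do(L)) = Σ_{K,W} P(D|L,K,W)·P(K,W).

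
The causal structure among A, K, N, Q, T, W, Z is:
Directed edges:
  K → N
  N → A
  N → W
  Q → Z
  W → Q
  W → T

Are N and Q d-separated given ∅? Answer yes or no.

Bayes-Ball from N | ∅ reaches {A,K,Q,T,W,Z}.
Q ∈ reach(N|∅) ⇒ N ⊥̸ Q | ∅.

No — N and Q are d-connected given ∅.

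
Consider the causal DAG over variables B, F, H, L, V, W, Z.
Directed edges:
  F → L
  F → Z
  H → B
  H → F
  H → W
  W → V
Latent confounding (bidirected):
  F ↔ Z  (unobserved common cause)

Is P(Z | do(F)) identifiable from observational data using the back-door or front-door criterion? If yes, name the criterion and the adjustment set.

desc(F)\{F}={L,Z}; candidates ⊆ {B,H,V,W}.
F↔Z: latent back-door arc(s) into F.
size 0: {}; under {} F still reaches {B,H,V,W,Z} ∋ Z.
size 1: {B}, {H}, {V} …(+1); under {B} F still reaches {H,V,W,Z} ∋ Z.
size 2: {B,H}, {B,V}, {B,W} …(+3); under {B,H} F still reaches {Z} ∋ Z.
F↔Z cannot be blocked by any observed set — no back-door set.
No mediator lies on a directed F→…→Z path.
Neither criterion identifies P(Z|do(F)) in this graph.

P(Z|do(F)): not identifiable (no BD/FD set).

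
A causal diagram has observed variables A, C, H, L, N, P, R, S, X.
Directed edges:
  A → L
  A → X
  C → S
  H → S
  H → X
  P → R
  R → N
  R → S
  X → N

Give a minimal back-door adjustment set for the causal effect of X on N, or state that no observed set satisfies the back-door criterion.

X→N: minimal back-door set ∅.

desc(X)\{X}={N}; candidates ⊆ {A,C,H,L,P,R,S}.
∅: X⊥N given ∅ in G with X→· removed — back-door holds.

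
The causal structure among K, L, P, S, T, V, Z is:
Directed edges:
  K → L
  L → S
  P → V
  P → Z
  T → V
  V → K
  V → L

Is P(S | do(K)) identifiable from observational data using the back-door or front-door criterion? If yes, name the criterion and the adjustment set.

desc(K)\{K}={L,S}; candidates ⊆ {P,T,V,Z}.
size 0: {}; under {} K still reaches {L,P,S,T,V,Z} ∋ S.
{V}: K⊥S given {V} in G with K→· removed — back-door holds.
P(S|do(K)) = Σ_{V} P(S|K,V)·P(V).

P(S|do(K)): backdoor, adjust for {V}.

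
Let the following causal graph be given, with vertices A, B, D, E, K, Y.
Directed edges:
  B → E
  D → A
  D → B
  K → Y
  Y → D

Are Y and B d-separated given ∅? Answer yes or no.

No — Y and B are d-connected given ∅.

Bayes-Ball from Y | ∅ reaches {A,B,D,E,K}.
B ∈ reach(Y|∅) ⇒ Y ⊥̸ B | ∅.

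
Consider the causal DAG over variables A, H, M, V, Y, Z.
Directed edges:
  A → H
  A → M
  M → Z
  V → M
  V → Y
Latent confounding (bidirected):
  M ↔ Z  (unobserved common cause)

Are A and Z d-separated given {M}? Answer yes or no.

No — A and Z are d-connected given {M}.

Bayes-Ball from A | {M} reaches {H,V,Y,Z}.
Z ∈ reach(A|{M}) ⇒ A ⊥̸ Z | {M}.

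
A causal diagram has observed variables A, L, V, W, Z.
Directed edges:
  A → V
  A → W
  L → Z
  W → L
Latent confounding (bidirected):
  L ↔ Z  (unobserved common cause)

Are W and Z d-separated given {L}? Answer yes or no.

No — W and Z are d-connected given {L}.

Bayes-Ball from W | {L} reaches {A,V,Z}.
Z ∈ reach(W|{L}) ⇒ W ⊥̸ Z | {L}.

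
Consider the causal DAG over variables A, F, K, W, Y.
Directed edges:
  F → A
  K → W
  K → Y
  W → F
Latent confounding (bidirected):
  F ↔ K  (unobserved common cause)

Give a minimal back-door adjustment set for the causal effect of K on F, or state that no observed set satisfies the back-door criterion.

desc(K)\{K}={A,F,W,Y}; candidates ⊆ {—}.
K↔F: latent back-door arc(s) into K.
size 0: {}; under {} K still reaches {A,F} ∋ F.
K↔F cannot be blocked by any observed set — no back-door set.

K→F: no observed back-door set.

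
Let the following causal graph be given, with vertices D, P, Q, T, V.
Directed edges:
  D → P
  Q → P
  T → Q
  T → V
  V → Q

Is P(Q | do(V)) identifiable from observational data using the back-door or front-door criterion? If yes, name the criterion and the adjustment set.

desc(V)\{V}={P,Q}; candidates ⊆ {D,T}.
size 0: {}; under {} V still reaches {P,Q,T} ∋ Q.
{T}: V⊥Q given {T} in G with V→· removed — back-door holds.
P(Q|do(V)) = Σ_{T} P(Q|V,T)·P(T).

P(Q|do(V)): backdoor, adjust for {T}.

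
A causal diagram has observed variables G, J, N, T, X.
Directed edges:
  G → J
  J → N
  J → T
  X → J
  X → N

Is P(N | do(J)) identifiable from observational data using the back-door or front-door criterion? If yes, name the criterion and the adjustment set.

P(N|do(J)): backdoor, adjust for {X}.

desc(J)\{J}={N,T}; candidates ⊆ {G,X}.
size 0: {}; under {} J still reaches {G,N,X} ∋ N.
{X}: J⊥N given {X} in G with J→· removed — back-door holds.
P(N|do(J)) = Σ_{X} P(N|J,X)·P(X).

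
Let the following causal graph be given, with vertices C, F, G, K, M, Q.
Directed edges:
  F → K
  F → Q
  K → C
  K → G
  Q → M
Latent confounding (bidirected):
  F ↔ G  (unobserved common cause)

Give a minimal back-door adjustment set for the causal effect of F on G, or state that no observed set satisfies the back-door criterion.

F→G: no observed back-door set.

desc(F)\{F}={C,G,K,M,Q}; candidates ⊆ {—}.
F↔G: latent back-door arc(s) into F.
size 0: {}; under {} F still reaches {G} ∋ G.
F↔G cannot be blocked by any observed set — no back-door set.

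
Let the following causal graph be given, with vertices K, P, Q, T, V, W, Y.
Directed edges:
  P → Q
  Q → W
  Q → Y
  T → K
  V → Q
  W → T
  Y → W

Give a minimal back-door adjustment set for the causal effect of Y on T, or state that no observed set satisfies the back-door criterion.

desc(Y)\{Y}={K,T,W}; candidates ⊆ {P,Q,V}.
size 0: {}; under {} Y still reaches {K,P,Q,T,V,W} ∋ T.
{Q}: Y⊥T given {Q} in G with Y→· removed — back-door holds.

Y→T: minimal back-door set {Q}.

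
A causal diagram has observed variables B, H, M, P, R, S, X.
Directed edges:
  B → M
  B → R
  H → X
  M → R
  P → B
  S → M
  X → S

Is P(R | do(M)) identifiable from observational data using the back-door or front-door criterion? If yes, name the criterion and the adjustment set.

desc(M)\{M}={R}; candidates ⊆ {B,H,P,S,X}.
size 0: {}; under {} M still reaches {B,H,P,R,S,X} ∋ R.
{B}: M⊥R given {B} in G with M→· removed — back-door holds.
P(R|do(M)) = Σ_{B} P(R|M,B)·P(B).

P(R|do(M)): backdoor, adjust for {B}.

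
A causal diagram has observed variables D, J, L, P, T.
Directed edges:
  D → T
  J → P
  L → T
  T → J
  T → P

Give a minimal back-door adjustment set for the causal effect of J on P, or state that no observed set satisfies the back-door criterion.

desc(J)\{J}={P}; candidates ⊆ {D,L,T}.
size 0: {}; under {} J still reaches {D,L,P,T} ∋ P.
{T}: J⊥P given {T} in G with J→· removed — back-door holds.

J→P: minimal back-door set {T}.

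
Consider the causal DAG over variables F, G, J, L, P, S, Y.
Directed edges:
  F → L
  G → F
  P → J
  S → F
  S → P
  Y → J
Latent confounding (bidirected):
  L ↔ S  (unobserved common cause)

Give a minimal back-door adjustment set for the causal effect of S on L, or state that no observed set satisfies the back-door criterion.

S→L: no observed back-door set.

desc(S)\{S}={F,J,L,P}; candidates ⊆ {G,Y}.
S↔L: latent back-door arc(s) into S.
size 0: {}; under {} S still reaches {L} ∋ L.
size 1: {G}, {Y}; under {G} S still reaches {L} ∋ L.
size 2: {G,Y}; under {G,Y} S still reaches {L} ∋ L.
S↔L cannot be blocked by any observed set — no back-door set.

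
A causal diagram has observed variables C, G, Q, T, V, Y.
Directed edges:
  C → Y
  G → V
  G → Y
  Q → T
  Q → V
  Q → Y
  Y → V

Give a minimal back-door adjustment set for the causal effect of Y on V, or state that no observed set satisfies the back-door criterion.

Y→V: minimal back-door set {G, Q}.

desc(Y)\{Y}={V}; candidates ⊆ {C,G,Q,T}.
size 0: {}; under {} Y still reaches {C,G,Q,T,V} ∋ V.
size 1: {C}, {G}, {Q} …(+1); under {C} Y still reaches {G,Q,T,V} ∋ V.
{G,Q}: Y⊥V given {G,Q} in G with Y→· removed — back-door holds.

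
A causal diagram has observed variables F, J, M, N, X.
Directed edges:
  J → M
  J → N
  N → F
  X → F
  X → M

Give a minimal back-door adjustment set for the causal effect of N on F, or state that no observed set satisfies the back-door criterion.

N→F: minimal back-door set ∅.

desc(N)\{N}={F}; candidates ⊆ {J,M,X}.
∅: N⊥F given ∅ in G with N→· removed — back-door holds.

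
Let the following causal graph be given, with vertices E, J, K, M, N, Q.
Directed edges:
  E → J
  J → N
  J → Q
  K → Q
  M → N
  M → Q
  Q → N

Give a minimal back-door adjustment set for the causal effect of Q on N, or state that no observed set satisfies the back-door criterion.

Q→N: minimal back-door set {J, M}.

desc(Q)\{Q}={N}; candidates ⊆ {E,J,K,M}.
size 0: {}; under {} Q still reaches {E,J,K,M,N} ∋ N.
size 1: {E}, {J}, {K} …(+1); under {E} Q still reaches {J,K,M,N} ∋ N.
{J,M}: Q⊥N given {J,M} in G with Q→· removed — back-door holds.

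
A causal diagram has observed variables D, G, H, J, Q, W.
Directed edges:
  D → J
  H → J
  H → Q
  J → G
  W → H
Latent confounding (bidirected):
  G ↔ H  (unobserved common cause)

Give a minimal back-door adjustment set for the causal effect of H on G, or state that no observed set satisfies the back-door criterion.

desc(H)\{H}={G,J,Q}; candidates ⊆ {D,W}.
H↔G: latent back-door arc(s) into H.
size 0: {}; under {} H still reaches {G,W} ∋ G.
size 1: {D}, {W}; under {D} H still reaches {G,W} ∋ G.
size 2: {D,W}; under {D,W} H still reaches {G} ∋ G.
H↔G cannot be blocked by any observed set — no back-door set.

H→G: no observed back-door set.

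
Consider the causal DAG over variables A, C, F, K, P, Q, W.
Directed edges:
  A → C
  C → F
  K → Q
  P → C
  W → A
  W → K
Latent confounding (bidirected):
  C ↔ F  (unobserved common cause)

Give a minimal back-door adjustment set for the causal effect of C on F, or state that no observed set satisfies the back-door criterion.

C→F: no observed back-door set.

desc(C)\{C}={F}; candidates ⊆ {A,K,P,Q,W}.
C↔F: latent back-door arc(s) into C.
size 0: {}; under {} C still reaches {A,F,K,P,Q,W} ∋ F.
size 1: {A}, {K}, {P} …(+2); under {A} C still reaches {F,P} ∋ F.
size 2: {A,K}, {A,P}, {A,Q} …(+7); under {A,K} C still reaches {F,P} ∋ F.
C↔F cannot be blocked by any observed set — no back-door set.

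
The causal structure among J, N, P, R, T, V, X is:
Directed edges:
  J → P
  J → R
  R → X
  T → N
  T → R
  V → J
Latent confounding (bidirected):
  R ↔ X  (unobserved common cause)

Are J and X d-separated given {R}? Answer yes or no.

Bayes-Ball from J | {R} reaches {N,P,T,V,X}.
X ∈ reach(J|{R}) ⇒ J ⊥̸ X | {R}.

No — J and X are d-connected given {R}.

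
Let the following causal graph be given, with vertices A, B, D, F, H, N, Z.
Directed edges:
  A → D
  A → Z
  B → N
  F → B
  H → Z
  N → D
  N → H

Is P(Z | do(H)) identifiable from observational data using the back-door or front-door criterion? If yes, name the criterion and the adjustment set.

P(Z|do(H)): backdoor, adjust for ∅.

desc(H)\{H}={Z}; candidates ⊆ {A,B,D,F,N}.
∅: H⊥Z given ∅ in G with H→· removed — back-door holds.
P(Z|do(H)) = P(Z|H) — no adjustment needed.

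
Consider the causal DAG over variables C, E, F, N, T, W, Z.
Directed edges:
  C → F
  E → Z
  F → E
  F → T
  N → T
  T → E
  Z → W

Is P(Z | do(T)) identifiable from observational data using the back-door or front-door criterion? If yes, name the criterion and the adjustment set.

P(Z|do(T)): backdoor, adjust for {F}.

desc(T)\{T}={E,W,Z}; candidates ⊆ {C,F,N}.
size 0: {}; under {} T still reaches {C,E,F,N,W,Z} ∋ Z.
{F}: T⊥Z given {F} in G with T→· removed — back-door holds.
P(Z|do(T)) = Σ_{F} P(Z|T,F)·P(F).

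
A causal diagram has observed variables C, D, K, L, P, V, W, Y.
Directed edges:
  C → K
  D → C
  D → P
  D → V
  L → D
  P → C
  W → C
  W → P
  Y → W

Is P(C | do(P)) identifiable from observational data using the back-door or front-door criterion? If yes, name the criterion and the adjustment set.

P(C|do(P)): backdoor, adjust for {D, W}.

desc(P)\{P}={C,K}; candidates ⊆ {D,L,V,W,Y}.
size 0: {}; under {} P still reaches {C,D,K,L,V,W,Y} ∋ C.
size 1: {D}, {L}, {V} …(+2); under {D} P still reaches {C,K,W,Y} ∋ C.
{D,W}: P⊥C given {D,W} in G with P→· removed — back-door holds.
P(C|do(P)) = Σ_{D,W} P(C|P,D,W)·P(D,W).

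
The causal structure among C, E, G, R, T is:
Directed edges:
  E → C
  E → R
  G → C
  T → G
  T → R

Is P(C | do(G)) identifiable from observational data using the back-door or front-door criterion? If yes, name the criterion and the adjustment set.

P(C|do(G)): backdoor, adjust for ∅.

desc(G)\{G}={C}; candidates ⊆ {E,R,T}.
∅: G⊥C given ∅ in G with G→· removed — back-door holds.
P(C|do(G)) = P(C|G) — no adjustment needed.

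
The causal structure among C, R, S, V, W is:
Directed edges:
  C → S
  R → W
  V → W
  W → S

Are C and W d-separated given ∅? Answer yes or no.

Yes — C ⊥ W | ∅.

Bayes-Ball from C | ∅ reaches {S}.
W ∉ reach(C|∅) ⇒ C ⊥ W | ∅.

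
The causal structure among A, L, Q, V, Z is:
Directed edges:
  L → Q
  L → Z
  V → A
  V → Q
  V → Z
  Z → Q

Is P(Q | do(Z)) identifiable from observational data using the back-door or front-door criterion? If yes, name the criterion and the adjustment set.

P(Q|do(Z)): backdoor, adjust for {L, V}.

desc(Z)\{Z}={Q}; candidates ⊆ {A,L,V}.
size 0: {}; under {} Z still reaches {A,L,Q,V} ∋ Q.
size 1: {A}, {L}, {V}; under {A} Z still reaches {L,Q,V} ∋ Q.
{L,V}: Z⊥Q given {L,V} in G with Z→· removed — back-door holds.
P(Q|do(Z)) = Σ_{L,V} P(Q|Z,L,V)·P(L,V).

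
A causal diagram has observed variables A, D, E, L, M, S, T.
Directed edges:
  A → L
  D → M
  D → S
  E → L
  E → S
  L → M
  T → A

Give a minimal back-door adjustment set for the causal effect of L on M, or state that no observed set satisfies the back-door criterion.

L→M: minimal back-door set ∅.

desc(L)\{L}={M}; candidates ⊆ {A,D,E,S,T}.
∅: L⊥M given ∅ in G with L→· removed — back-door holds.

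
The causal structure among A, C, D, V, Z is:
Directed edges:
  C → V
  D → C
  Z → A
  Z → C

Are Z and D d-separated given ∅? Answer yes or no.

Bayes-Ball from Z | ∅ reaches {A,C,V}.
D ∉ reach(Z|∅) ⇒ Z ⊥ D | ∅.

Yes — Z ⊥ D | ∅.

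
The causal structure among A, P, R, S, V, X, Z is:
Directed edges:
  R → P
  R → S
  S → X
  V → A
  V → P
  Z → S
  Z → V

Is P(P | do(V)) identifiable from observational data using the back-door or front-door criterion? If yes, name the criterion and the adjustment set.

desc(V)\{V}={A,P}; candidates ⊆ {R,S,X,Z}.
∅: V⊥P given ∅ in G with V→· removed — back-door holds.
P(P|do(V)) = P(P|V) — no adjustment needed.

P(P|do(V)): backdoor, adjust for ∅.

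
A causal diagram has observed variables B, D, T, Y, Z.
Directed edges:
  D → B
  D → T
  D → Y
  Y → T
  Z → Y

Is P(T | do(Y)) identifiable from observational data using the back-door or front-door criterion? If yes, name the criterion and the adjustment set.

P(T|do(Y)): backdoor, adjust for {D}.

desc(Y)\{Y}={T}; candidates ⊆ {B,D,Z}.
size 0: {}; under {} Y still reaches {B,D,T,Z} ∋ T.
{D}: Y⊥T given {D} in G with Y→· removed — back-door holds.
P(T|do(Y)) = Σ_{D} P(T|Y,D)·P(D).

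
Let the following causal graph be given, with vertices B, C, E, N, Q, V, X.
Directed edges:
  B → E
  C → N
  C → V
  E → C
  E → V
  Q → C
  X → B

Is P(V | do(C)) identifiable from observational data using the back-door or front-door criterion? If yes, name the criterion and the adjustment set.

P(V|do(C)): backdoor, adjust for {E}.

desc(C)\{C}={N,V}; candidates ⊆ {B,E,Q,X}.
size 0: {}; under {} C still reaches {B,E,Q,V,X} ∋ V.
{E}: C⊥V given {E} in G with C→· removed — back-door holds.
P(V|do(C)) = Σ_{E} P(V|C,E)·P(E).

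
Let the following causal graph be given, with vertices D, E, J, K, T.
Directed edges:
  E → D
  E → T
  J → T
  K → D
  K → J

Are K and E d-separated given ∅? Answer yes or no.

Bayes-Ball from K | ∅ reaches {D,J,T}.
E ∉ reach(K|∅) ⇒ K ⊥ E | ∅.

Yes — K ⊥ E | ∅.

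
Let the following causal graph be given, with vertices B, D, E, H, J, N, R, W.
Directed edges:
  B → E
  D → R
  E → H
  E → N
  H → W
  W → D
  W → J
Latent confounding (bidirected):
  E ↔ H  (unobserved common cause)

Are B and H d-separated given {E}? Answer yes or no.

No — B and H are d-connected given {E}.

Bayes-Ball from B | {E} reaches {D,H,J,R,W}.
H ∈ reach(B|{E}) ⇒ B ⊥̸ H | {E}.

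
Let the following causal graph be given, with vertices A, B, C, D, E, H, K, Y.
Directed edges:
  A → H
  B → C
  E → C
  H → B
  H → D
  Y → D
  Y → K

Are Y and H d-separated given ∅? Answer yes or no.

Bayes-Ball from Y | ∅ reaches {D,K}.
H ∉ reach(Y|∅) ⇒ Y ⊥ H | ∅.

Yes — Y ⊥ H | ∅.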